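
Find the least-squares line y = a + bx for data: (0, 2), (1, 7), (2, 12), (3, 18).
a = 9/5, b = 53/10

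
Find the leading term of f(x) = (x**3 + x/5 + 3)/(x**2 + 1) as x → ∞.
x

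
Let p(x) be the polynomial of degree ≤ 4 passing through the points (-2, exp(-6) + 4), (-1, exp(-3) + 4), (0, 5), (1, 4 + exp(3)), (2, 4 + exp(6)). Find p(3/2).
(-5 + 28*exp(3) + (442 + 140*exp(3) + 35*exp(6))*exp(6))*exp(-6)/128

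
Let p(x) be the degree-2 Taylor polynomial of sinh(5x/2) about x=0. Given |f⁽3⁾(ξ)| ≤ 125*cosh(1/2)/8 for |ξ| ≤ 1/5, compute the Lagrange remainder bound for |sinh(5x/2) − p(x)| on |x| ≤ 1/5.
cosh(1/2)/48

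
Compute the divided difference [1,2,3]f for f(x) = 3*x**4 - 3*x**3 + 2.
57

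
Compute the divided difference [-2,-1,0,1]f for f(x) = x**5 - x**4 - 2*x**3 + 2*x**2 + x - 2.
5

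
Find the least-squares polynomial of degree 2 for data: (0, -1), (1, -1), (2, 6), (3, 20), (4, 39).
-41/35 + (-193/70)x + (45/14)x²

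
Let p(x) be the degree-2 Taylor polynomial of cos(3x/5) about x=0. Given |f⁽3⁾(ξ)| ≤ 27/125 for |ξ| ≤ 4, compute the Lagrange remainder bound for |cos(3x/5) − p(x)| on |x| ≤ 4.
288/125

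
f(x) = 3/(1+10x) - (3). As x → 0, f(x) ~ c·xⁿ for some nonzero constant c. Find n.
1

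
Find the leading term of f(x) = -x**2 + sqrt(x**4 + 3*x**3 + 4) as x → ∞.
3*x/2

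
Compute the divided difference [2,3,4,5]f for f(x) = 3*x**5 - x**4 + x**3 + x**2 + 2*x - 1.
362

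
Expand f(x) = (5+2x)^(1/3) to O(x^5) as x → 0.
5**(1/3) + 2*5**(1/3)*x/15 - 4*5**(1/3)*x**2/225 + 8*5**(1/3)*x**3/2025 - 32*5**(1/3)*x**4/30375 + O(x**5)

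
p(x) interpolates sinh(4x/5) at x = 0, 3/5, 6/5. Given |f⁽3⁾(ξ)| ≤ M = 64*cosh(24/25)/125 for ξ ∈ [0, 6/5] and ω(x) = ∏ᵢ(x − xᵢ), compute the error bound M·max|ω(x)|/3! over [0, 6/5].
64*sqrt(3)*cosh(24/25)/15625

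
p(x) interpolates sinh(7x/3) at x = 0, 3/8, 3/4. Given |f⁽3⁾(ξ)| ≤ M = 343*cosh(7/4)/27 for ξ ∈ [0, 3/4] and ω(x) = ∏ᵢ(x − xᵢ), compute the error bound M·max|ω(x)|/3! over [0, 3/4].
343*sqrt(3)*cosh(7/4)/13824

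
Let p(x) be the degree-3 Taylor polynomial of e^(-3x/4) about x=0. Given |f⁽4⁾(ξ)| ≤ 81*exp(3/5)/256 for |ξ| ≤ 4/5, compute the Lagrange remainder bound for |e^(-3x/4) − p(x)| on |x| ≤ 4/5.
27*exp(3/5)/5000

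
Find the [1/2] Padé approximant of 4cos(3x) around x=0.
4/(9*x**2/2 + 1)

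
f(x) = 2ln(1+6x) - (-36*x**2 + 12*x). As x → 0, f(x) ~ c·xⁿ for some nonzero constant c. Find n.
3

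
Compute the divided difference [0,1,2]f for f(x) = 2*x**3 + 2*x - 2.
6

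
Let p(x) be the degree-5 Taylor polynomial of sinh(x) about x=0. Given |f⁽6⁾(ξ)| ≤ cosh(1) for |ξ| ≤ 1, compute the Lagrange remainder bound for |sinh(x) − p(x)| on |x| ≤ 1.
cosh(1)/720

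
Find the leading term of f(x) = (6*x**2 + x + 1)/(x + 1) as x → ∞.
6*x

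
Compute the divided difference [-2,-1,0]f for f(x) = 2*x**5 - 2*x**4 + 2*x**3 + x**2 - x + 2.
-49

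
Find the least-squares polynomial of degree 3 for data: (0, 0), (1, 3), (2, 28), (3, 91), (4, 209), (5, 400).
-1/14 + (-145/84)x + (61/28)x² + (17/6)x³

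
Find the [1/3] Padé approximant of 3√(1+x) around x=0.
(21*x/8 + 3)/(x**3/64 - x**2/16 + 3*x/8 + 1)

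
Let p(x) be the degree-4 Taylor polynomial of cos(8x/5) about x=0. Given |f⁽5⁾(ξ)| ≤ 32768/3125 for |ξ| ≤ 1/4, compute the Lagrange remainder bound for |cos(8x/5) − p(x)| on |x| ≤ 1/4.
4/46875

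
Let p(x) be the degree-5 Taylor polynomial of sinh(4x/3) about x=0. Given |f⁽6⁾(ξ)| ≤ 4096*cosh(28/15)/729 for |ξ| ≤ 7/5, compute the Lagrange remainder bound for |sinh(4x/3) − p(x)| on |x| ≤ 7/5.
30118144*cosh(28/15)/512578125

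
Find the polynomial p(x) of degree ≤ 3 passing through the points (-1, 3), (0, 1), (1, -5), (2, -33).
-3*x**3 - 2*x**2 - x + 1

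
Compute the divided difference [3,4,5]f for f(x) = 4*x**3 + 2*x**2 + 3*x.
50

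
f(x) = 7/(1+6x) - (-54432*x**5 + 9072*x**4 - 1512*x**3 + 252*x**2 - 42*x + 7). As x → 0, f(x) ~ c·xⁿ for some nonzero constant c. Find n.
6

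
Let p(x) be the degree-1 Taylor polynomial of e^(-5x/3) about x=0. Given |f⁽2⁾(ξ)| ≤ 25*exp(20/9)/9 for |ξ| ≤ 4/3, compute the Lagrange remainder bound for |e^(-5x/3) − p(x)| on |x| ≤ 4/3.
200*exp(20/9)/81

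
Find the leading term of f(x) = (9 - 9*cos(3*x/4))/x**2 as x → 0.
81/32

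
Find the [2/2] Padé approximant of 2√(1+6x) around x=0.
(45*x**2/2 + 15*x + 2)/(9*x**2/4 + 9*x/2 + 1)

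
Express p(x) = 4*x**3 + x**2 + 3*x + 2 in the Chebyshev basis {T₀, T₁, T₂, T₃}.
(5/2)T₀ + (6)T₁ + (1/2)T₂ + T₃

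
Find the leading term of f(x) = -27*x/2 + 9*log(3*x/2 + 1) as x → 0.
-81*x**2/8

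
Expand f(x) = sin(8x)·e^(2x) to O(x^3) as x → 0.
8*x + 16*x**2 + O(x**3)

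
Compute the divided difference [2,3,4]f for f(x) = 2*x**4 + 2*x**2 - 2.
112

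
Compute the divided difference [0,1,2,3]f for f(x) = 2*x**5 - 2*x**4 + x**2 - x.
38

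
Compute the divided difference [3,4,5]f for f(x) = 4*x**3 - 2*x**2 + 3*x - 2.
46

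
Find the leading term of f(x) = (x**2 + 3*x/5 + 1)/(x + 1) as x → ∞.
x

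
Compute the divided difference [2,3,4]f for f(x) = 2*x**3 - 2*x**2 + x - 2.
16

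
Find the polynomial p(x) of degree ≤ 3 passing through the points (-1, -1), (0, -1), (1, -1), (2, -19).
-3*x**3 + 3*x - 1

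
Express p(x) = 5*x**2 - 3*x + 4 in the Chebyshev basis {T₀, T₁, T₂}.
(13/2)T₀ + (-3)T₁ + (5/2)T₂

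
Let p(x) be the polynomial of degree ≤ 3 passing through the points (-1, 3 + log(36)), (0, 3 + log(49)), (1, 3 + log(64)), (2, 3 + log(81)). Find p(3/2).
3 + log(96*2**(3/4)*21**(3/8)/7)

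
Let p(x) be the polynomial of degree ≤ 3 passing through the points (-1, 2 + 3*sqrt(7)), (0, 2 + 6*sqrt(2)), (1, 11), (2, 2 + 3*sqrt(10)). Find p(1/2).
-3*sqrt(10)/16 - 3*sqrt(7)/16 + 27*sqrt(2)/8 + 113/16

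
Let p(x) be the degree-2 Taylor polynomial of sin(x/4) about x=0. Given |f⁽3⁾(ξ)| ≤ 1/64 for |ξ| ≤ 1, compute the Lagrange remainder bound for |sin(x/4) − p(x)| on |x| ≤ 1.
1/384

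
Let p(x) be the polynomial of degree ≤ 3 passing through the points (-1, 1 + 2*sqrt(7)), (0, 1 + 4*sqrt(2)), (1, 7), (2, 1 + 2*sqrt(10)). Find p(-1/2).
-7/8 + sqrt(10)/8 + 5*sqrt(7)/8 + 15*sqrt(2)/4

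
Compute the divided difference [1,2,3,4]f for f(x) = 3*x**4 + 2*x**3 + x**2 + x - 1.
32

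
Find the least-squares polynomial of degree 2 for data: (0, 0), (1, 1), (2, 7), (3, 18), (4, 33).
-3/35 + (-79/70)x + (33/14)x²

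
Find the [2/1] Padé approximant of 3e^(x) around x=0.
(x**2/2 + 2*x + 3)/(1 - x/3)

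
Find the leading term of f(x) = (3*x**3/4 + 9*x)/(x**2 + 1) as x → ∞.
3*x/4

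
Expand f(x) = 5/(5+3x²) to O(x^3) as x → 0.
1 - 3*x**2/5 + O(x**3)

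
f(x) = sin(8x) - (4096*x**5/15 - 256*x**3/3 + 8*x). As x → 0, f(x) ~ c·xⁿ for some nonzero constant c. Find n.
7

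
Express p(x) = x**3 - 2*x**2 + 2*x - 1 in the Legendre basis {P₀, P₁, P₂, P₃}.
(-5/3)P₀ + (13/5)P₁ + (-4/3)P₂ + (2/5)P₃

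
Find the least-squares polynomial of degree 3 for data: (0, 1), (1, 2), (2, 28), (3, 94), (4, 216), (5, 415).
101/126 + (-3203/756)x + (793/252)x² + (77/27)x³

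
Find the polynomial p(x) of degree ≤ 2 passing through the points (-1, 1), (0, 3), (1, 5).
2*x + 3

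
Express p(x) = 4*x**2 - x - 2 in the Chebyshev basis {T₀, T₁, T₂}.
-T₁ + (2)T₂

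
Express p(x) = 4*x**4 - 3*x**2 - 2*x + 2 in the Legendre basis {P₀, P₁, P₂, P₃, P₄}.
(9/5)P₀ + (-2)P₁ + (2/7)P₂ + (32/35)P₄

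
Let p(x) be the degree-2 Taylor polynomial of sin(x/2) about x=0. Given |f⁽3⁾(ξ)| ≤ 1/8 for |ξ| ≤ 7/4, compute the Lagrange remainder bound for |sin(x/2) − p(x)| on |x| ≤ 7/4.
343/3072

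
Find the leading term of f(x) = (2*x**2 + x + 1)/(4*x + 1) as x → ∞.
x/2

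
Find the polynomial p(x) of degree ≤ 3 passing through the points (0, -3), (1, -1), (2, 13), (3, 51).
2*x**3 - 3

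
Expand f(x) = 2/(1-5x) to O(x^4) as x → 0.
2 + 10*x + 50*x**2 + 250*x**3 + O(x**4)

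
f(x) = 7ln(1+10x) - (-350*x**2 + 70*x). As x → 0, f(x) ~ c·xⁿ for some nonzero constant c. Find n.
3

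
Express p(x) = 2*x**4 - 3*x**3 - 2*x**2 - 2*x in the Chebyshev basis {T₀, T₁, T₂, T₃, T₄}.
(-1/4)T₀ + (-17/4)T₁ + (-3/4)T₃ + (1/4)T₄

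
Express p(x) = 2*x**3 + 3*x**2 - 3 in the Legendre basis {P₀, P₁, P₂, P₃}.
(-2)P₀ + (6/5)P₁ + (2)P₂ + (4/5)P₃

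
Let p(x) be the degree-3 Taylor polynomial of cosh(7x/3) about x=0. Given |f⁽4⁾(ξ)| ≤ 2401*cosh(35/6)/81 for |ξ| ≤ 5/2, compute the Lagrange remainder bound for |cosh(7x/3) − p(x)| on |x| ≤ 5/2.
1500625*cosh(35/6)/31104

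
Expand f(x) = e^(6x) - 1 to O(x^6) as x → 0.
6*x + 18*x**2 + 36*x**3 + 54*x**4 + 324*x**5/5 + O(x**6)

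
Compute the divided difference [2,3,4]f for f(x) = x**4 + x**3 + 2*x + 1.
64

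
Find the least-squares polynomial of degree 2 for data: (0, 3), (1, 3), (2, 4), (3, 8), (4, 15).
113/35 + (-137/70)x + (17/14)x²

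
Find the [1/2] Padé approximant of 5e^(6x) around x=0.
(10*x + 5)/(6*x**2 - 4*x + 1)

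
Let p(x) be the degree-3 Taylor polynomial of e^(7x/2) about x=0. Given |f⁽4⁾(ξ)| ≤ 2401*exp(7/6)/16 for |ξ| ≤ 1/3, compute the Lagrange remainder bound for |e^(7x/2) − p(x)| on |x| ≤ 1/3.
2401*exp(7/6)/31104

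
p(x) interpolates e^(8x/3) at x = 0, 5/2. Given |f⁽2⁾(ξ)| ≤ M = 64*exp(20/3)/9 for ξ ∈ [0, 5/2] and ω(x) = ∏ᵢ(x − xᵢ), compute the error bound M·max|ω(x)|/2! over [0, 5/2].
50*exp(20/3)/9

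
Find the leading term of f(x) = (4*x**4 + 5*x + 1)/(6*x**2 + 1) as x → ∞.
2*x**2/3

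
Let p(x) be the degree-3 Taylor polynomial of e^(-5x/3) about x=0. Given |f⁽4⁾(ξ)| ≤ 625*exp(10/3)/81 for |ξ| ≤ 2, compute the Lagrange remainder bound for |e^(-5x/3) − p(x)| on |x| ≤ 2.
1250*exp(10/3)/243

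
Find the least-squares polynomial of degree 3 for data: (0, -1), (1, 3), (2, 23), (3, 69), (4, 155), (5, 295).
-73/63 + (335/189)x + (47/63)x² + (58/27)x³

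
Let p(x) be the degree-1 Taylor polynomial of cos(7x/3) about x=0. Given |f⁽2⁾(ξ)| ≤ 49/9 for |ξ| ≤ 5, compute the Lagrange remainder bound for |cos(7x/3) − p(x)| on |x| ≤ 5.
1225/18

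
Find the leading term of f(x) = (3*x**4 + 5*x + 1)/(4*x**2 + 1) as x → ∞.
3*x**2/4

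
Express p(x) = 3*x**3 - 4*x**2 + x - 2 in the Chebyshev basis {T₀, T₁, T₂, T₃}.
(-4)T₀ + (13/4)T₁ + (-2)T₂ + (3/4)T₃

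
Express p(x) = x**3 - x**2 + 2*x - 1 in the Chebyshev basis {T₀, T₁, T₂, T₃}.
(-3/2)T₀ + (11/4)T₁ + (-1/2)T₂ + (1/4)T₃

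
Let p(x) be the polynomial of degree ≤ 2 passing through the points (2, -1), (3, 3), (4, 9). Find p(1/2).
-13/4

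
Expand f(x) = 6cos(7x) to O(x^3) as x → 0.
6 - 147*x**2 + O(x**3)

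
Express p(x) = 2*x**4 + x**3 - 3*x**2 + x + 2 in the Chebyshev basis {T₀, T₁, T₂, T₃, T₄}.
(5/4)T₀ + (7/4)T₁ + (-1/2)T₂ + (1/4)T₃ + (1/4)T₄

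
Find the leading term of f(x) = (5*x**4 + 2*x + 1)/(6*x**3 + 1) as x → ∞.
5*x/6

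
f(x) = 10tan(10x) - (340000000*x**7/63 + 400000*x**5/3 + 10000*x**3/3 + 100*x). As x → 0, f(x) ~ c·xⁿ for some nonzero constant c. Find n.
9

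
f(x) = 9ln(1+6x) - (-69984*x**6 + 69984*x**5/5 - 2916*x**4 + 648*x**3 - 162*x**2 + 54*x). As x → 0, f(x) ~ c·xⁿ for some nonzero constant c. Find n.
7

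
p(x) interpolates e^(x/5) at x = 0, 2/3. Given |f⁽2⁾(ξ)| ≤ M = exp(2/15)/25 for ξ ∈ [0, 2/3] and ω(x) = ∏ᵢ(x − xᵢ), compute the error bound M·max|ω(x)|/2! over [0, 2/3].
exp(2/15)/450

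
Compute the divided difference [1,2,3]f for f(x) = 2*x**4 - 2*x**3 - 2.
38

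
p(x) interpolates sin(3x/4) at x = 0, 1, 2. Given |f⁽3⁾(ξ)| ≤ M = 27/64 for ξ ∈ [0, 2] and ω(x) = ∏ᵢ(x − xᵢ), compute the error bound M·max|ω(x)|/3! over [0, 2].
sqrt(3)/64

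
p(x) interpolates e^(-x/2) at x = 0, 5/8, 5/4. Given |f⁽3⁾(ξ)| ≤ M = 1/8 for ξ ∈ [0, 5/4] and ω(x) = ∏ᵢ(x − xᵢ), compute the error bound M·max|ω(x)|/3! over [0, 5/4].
125*sqrt(3)/110592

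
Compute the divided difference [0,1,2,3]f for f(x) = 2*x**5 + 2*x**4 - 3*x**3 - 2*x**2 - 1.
59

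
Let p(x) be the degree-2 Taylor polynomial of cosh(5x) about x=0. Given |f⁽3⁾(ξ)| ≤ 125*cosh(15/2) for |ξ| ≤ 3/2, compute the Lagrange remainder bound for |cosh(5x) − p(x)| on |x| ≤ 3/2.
1125*cosh(15/2)/16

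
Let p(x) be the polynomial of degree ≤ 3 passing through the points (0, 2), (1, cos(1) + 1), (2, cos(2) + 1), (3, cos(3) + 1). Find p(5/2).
15*cos(2)/16 + 5*cos(3)/16 - 5*cos(1)/16 + 17/16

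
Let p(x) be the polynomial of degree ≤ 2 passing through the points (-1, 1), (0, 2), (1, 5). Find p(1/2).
13/4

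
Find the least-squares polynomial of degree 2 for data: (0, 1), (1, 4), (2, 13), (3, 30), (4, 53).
37/35 + (-5/7)x + (24/7)x²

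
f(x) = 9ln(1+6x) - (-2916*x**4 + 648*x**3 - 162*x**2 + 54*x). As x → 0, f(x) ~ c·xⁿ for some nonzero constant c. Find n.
5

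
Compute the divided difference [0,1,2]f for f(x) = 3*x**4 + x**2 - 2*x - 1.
22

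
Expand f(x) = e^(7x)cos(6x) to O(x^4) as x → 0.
1 + 7*x + 13*x**2/2 - 413*x**3/6 + O(x**4)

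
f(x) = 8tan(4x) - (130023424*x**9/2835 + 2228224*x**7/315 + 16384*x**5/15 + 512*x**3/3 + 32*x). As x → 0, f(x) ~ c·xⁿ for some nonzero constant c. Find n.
11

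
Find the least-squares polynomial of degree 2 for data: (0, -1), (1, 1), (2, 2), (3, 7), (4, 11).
-6/7 + (5/7)x + (4/7)x²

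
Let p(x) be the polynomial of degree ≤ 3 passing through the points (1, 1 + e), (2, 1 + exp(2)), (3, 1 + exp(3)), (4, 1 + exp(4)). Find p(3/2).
-5*exp(3)/16 + 5*e/16 + 1 + exp(4)/16 + 15*exp(2)/16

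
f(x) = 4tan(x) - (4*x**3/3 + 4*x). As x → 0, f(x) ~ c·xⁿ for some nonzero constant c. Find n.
5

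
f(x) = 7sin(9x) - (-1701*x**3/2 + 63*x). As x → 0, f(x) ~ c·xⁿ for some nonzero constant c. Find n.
5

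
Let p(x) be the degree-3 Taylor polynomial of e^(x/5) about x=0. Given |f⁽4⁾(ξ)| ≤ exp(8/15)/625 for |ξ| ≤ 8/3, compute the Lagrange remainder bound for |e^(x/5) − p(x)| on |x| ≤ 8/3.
512*exp(8/15)/151875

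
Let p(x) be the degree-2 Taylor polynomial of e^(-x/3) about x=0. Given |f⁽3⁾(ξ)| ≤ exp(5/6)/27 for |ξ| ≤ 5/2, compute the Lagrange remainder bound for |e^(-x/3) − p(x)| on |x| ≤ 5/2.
125*exp(5/6)/1296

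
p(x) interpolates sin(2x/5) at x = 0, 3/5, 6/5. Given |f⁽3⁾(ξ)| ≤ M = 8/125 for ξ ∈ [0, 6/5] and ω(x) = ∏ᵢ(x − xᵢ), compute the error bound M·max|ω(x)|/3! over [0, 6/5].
8*sqrt(3)/15625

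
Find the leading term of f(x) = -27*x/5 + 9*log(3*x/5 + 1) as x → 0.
-81*x**2/50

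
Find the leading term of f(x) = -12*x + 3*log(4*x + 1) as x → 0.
-24*x**2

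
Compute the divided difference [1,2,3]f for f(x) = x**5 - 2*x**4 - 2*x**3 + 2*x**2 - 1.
30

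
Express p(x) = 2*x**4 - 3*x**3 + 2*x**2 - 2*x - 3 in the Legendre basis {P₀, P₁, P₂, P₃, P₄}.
(-29/15)P₀ + (-19/5)P₁ + (52/21)P₂ + (-6/5)P₃ + (16/35)P₄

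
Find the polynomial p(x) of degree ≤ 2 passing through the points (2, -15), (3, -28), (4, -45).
-2*x**2 - 3*x - 1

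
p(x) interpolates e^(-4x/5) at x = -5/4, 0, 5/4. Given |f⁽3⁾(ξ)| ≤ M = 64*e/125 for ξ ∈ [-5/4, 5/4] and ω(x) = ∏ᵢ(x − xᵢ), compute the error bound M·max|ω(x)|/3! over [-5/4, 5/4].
sqrt(3)*e/27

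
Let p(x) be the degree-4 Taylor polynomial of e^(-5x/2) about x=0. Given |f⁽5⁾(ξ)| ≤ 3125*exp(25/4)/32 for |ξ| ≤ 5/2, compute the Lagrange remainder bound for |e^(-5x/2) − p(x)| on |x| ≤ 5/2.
1953125*exp(25/4)/24576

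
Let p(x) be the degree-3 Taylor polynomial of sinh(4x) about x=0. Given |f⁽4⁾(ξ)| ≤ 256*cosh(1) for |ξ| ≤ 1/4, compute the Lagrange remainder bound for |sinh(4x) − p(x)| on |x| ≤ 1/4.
cosh(1)/24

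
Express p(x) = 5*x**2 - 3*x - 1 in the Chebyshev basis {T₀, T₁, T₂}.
(3/2)T₀ + (-3)T₁ + (5/2)T₂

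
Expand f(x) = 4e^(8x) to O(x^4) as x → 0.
4 + 32*x + 128*x**2 + 1024*x**3/3 + O(x**4)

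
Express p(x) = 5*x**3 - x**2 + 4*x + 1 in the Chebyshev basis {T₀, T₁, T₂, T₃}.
(1/2)T₀ + (31/4)T₁ + (-1/2)T₂ + (5/4)T₃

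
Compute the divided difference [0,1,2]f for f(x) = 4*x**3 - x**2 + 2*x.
11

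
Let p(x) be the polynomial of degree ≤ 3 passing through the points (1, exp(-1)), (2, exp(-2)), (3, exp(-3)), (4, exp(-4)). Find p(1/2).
(-35*exp(2) - 5 + 21*e + 35*exp(3))*exp(-4)/16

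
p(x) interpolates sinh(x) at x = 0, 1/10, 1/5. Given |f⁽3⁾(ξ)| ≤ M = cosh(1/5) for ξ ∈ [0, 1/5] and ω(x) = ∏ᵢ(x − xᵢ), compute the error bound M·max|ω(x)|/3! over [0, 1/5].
sqrt(3)*cosh(1/5)/27000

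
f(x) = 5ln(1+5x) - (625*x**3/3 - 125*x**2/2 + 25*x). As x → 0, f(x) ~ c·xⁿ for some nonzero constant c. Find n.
4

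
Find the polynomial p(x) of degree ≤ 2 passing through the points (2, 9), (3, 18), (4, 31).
2*x**2 - x + 3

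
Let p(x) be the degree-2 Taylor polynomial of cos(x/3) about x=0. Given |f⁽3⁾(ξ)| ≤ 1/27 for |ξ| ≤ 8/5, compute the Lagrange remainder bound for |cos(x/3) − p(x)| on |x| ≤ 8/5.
256/10125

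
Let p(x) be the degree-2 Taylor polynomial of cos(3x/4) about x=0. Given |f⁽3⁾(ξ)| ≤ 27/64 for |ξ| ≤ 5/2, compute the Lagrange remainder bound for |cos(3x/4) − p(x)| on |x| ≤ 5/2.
1125/1024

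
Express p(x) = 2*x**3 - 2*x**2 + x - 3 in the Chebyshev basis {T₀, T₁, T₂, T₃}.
(-4)T₀ + (5/2)T₁ - T₂ + (1/2)T₃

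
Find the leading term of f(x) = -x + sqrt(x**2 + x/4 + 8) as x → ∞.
1/8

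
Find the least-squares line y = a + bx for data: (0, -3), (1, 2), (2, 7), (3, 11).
a = -14/5, b = 47/10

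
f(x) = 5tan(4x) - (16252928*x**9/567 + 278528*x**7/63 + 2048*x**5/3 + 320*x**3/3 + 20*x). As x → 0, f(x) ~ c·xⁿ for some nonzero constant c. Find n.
11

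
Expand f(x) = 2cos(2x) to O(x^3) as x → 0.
2 - 4*x**2 + O(x**3)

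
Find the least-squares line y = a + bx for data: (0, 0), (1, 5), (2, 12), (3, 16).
a = 0, b = 11/2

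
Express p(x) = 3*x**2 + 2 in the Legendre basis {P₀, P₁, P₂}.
(3)P₀ + (2)P₂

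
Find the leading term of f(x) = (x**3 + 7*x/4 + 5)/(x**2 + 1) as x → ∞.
x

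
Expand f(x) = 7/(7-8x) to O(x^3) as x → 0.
1 + 8*x/7 + 64*x**2/49 + O(x**3)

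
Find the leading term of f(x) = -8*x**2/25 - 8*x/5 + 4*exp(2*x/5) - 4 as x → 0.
16*x**3/375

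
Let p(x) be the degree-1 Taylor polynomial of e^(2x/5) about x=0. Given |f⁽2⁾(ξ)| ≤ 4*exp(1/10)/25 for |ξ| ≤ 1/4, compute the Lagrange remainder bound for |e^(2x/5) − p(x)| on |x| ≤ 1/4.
exp(1/10)/200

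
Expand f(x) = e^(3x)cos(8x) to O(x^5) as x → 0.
1 + 3*x - 55*x**2/2 - 183*x**3/2 + 721*x**4/24 + O(x**5)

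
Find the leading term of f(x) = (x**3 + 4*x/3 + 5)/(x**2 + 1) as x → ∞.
x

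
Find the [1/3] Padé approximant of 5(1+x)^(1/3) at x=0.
(25*x/6 + 5)/(x**3/81 - x**2/18 + x/2 + 1)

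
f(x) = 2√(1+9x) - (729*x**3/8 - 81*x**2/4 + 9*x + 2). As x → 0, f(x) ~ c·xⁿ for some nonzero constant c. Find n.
4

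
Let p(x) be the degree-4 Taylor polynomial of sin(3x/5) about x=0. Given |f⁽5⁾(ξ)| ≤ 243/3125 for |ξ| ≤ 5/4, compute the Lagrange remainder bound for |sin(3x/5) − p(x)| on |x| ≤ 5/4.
81/40960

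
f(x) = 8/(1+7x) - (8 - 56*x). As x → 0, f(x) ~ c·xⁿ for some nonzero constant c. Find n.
2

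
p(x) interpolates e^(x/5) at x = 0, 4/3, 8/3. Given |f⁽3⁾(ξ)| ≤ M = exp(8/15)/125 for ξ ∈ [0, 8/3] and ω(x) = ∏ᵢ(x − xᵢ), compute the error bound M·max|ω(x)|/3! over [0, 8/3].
64*sqrt(3)*exp(8/15)/91125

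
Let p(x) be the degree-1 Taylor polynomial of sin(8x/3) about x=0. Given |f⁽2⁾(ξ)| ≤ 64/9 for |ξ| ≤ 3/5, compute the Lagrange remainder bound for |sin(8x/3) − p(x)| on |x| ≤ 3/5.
32/25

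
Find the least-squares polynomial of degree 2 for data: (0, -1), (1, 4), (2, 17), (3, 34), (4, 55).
-51/35 + (137/35)x + (18/7)x²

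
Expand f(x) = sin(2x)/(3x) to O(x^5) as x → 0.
2/3 - 4*x**2/9 + 4*x**4/45 + O(x**5)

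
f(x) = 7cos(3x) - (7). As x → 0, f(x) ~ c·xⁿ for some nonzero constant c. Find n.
2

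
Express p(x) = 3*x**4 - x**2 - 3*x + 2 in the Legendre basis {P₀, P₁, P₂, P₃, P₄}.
(34/15)P₀ + (-3)P₁ + (22/21)P₂ + (24/35)P₄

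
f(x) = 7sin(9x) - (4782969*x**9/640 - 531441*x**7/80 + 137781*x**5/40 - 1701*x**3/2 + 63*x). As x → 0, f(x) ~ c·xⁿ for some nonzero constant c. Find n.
11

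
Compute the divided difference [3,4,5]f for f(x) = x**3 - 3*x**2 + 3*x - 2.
9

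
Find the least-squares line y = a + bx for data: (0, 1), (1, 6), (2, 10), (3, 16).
a = 9/10, b = 49/10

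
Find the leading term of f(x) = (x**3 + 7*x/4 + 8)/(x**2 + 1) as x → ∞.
x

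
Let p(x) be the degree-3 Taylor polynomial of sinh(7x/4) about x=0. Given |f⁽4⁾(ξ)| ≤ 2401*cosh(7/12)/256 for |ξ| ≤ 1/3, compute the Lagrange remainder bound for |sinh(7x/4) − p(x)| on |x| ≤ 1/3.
2401*cosh(7/12)/497664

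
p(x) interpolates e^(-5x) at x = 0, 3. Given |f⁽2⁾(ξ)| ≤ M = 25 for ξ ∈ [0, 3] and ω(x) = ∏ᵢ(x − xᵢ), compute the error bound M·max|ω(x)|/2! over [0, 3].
225/8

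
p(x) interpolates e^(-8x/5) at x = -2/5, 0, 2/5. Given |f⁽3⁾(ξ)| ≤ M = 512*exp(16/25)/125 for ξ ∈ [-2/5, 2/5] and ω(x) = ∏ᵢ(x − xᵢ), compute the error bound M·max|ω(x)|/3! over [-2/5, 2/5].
4096*sqrt(3)*exp(16/25)/421875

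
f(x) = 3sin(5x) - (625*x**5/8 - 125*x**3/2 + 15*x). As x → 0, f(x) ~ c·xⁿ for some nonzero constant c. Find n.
7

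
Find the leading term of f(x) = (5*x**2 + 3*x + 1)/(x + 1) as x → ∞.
5*x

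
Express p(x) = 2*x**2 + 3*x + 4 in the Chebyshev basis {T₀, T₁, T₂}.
(5)T₀ + (3)T₁ + T₂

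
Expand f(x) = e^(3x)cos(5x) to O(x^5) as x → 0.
1 + 3*x - 8*x**2 - 33*x**3 - 161*x**4/6 + O(x**5)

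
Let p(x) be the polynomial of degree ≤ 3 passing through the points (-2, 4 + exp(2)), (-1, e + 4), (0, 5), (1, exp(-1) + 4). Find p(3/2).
(35 + e*(-5*exp(2) + 29 + 21*e))*exp(-1)/16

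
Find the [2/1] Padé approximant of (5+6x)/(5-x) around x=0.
(6*x/5 + 1)/(1 - x/5)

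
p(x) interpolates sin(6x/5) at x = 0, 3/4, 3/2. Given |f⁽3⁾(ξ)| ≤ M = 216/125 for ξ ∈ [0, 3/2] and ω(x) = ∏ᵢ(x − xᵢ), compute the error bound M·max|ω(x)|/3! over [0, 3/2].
27*sqrt(3)/1000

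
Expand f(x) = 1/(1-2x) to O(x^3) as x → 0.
1 + 2*x + 4*x**2 + O(x**3)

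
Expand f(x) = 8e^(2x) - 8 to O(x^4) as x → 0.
16*x + 16*x**2 + 32*x**3/3 + O(x**4)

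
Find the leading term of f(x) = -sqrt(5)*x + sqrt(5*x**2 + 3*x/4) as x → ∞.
3*sqrt(5)/40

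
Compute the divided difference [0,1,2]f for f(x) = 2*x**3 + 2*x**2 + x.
8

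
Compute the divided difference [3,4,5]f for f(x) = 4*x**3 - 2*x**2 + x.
46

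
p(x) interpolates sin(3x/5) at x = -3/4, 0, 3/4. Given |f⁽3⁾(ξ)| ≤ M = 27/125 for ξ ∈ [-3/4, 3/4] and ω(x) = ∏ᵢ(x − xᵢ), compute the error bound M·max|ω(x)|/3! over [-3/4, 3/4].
27*sqrt(3)/8000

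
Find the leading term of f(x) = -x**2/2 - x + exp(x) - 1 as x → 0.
x**3/6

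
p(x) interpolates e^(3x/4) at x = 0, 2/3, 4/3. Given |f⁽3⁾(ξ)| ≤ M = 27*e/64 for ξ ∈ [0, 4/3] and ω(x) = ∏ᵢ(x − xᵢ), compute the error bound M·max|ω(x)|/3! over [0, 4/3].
sqrt(3)*e/216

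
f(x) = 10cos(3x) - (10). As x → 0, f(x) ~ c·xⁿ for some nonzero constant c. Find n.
2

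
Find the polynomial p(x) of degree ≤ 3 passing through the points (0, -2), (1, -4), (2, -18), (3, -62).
-3*x**3 + 3*x**2 - 2*x - 2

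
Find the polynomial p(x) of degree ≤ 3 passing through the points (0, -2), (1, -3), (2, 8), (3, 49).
3*x**3 - 3*x**2 - x - 2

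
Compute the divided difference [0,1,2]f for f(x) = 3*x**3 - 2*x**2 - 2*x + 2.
7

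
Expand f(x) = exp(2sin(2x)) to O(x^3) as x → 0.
1 + 4*x + 8*x**2 + O(x**3)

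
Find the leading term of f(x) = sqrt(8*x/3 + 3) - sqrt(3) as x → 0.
4*sqrt(3)*x/9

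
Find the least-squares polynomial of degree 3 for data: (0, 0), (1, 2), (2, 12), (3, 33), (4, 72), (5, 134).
-2/21 + (7/9)x + (16/21)x² + (8/9)x³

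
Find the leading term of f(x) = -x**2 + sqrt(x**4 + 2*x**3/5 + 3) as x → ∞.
x/5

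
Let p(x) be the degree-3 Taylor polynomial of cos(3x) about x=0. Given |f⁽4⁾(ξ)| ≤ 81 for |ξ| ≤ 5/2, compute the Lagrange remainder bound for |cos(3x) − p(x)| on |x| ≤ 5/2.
16875/128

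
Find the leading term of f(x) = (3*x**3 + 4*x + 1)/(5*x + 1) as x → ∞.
3*x**2/5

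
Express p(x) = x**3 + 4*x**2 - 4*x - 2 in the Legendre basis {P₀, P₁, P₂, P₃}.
(-2/3)P₀ + (-17/5)P₁ + (8/3)P₂ + (2/5)P₃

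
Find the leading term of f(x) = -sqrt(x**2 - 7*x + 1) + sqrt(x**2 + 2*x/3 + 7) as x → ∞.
23/6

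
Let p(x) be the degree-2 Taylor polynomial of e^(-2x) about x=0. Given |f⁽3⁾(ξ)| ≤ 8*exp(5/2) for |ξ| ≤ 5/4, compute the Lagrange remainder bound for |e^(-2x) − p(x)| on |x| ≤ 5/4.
125*exp(5/2)/48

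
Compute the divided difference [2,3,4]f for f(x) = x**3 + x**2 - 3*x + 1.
10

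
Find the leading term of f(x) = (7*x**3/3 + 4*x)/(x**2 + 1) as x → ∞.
7*x/3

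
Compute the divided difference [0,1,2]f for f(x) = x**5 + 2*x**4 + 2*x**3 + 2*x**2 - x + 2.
37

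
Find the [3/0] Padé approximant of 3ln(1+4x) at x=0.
4*x*(16*x**2 - 6*x + 3)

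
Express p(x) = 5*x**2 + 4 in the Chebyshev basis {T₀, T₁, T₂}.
(13/2)T₀ + (5/2)T₂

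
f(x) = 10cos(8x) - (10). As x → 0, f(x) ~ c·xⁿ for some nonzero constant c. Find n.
2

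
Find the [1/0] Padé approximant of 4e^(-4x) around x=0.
4 - 16*x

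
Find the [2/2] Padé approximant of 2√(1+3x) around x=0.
(45*x**2/8 + 15*x/2 + 2)/(9*x**2/16 + 9*x/4 + 1)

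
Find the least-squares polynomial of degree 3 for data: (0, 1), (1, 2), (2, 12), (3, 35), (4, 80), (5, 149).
43/42 + (-361/252)x + (125/84)x² + (17/18)x³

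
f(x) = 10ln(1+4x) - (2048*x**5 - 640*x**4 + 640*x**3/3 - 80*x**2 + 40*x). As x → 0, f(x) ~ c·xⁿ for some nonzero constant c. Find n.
6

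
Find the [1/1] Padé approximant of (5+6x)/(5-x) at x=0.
(6*x/5 + 1)/(1 - x/5)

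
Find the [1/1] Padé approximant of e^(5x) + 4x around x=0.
(137*x/18 + 1)/(1 - 25*x/18)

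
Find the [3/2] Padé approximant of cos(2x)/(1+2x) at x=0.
(14*x**3/3 - 7*x**2/3 - 2*x + 1)/(1 - 13*x**2/3)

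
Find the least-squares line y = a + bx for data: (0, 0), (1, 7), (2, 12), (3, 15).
a = 1, b = 5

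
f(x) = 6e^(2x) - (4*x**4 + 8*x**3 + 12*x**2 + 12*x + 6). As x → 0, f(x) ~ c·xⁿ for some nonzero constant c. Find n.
5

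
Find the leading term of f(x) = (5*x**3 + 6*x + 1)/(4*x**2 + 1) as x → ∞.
5*x/4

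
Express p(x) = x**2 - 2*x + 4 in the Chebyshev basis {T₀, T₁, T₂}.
(9/2)T₀ + (-2)T₁ + (1/2)T₂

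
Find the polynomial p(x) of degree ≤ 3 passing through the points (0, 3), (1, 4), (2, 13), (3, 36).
x**3 + x**2 - x + 3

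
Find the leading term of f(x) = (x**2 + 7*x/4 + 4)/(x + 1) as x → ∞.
x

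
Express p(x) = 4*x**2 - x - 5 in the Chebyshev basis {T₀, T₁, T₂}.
(-3)T₀ - T₁ + (2)T₂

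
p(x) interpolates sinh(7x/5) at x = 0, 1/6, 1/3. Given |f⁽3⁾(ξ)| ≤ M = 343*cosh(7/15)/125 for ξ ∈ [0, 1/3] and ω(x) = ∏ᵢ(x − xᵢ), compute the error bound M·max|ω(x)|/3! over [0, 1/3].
343*sqrt(3)*cosh(7/15)/729000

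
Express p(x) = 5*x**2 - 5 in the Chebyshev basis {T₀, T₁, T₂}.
(-5/2)T₀ + (5/2)T₂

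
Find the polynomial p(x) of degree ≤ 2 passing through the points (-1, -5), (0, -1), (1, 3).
4*x - 1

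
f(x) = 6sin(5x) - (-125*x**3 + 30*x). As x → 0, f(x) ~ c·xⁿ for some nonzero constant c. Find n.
5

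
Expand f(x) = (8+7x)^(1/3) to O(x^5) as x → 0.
2 + 7*x/12 - 49*x**2/288 + 1715*x**3/20736 - 12005*x**4/248832 + O(x**5)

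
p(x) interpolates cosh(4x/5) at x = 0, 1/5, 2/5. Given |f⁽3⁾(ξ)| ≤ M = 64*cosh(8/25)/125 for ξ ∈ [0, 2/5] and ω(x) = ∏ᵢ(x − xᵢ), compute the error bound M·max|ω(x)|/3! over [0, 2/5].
64*sqrt(3)*cosh(8/25)/421875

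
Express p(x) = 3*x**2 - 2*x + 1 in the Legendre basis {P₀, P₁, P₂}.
(2)P₀ + (-2)P₁ + (2)P₂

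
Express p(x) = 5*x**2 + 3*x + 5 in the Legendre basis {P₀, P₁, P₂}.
(20/3)P₀ + (3)P₁ + (10/3)P₂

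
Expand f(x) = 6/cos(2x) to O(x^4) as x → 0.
6 + 12*x**2 + O(x**4)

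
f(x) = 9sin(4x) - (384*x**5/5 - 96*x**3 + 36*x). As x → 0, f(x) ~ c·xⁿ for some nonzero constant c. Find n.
7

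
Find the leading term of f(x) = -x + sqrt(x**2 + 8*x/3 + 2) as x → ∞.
4/3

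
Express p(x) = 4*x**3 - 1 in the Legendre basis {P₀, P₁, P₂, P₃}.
-P₀ + (12/5)P₁ + (8/5)P₃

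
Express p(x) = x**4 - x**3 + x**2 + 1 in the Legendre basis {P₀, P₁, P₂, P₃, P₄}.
(23/15)P₀ + (-3/5)P₁ + (26/21)P₂ + (-2/5)P₃ + (8/35)P₄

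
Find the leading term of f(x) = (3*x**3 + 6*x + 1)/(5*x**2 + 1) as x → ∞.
3*x/5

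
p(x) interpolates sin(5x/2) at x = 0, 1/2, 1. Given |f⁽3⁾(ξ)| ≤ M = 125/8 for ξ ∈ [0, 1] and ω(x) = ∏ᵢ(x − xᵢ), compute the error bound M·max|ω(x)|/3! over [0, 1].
125*sqrt(3)/1728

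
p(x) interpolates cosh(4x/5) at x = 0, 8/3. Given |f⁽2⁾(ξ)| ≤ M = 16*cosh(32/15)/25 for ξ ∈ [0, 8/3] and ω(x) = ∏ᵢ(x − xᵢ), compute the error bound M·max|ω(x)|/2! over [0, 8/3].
128*cosh(32/15)/225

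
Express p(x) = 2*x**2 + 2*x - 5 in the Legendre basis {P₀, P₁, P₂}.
(-13/3)P₀ + (2)P₁ + (4/3)P₂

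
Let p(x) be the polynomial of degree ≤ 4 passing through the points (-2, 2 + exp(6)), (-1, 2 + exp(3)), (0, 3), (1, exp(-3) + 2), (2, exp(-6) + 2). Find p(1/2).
(-5 + 60*exp(3) + (-20*exp(3) + 346 + 3*exp(6))*exp(6))*exp(-6)/128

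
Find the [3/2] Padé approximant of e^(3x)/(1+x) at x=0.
(-9*x**3/10 - 9*x**2/20 + 1)/(21*x**2/20 - 2*x + 1)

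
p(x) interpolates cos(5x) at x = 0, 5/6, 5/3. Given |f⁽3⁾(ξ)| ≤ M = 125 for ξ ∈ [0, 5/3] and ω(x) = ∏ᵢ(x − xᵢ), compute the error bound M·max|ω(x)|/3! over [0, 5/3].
15625*sqrt(3)/5832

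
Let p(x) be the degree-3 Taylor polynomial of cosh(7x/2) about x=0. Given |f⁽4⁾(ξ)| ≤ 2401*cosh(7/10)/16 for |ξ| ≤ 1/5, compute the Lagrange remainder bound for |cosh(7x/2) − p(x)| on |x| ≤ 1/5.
2401*cosh(7/10)/240000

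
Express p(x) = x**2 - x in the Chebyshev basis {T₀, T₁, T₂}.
(1/2)T₀ - T₁ + (1/2)T₂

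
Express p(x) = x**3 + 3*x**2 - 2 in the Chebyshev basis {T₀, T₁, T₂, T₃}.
(-1/2)T₀ + (3/4)T₁ + (3/2)T₂ + (1/4)T₃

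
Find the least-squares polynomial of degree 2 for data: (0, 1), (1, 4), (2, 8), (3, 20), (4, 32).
39/35 + (13/35)x + (13/7)x²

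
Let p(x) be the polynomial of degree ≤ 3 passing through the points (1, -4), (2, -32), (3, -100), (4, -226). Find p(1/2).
5/8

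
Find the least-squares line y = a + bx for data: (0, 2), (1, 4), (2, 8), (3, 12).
a = 7/5, b = 17/5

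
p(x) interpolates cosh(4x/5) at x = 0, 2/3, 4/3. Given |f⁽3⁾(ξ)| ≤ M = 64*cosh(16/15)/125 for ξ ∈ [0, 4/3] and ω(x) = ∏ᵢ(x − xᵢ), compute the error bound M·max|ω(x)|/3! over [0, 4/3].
512*sqrt(3)*cosh(16/15)/91125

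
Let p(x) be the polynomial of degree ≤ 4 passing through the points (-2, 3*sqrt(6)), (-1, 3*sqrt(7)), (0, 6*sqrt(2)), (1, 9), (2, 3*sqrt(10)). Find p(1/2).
-15*sqrt(7)/32 - 15*sqrt(10)/128 + 9*sqrt(6)/128 + 135/32 + 135*sqrt(2)/32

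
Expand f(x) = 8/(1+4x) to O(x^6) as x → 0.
8 - 32*x + 128*x**2 - 512*x**3 + 2048*x**4 - 8192*x**5 + O(x**6)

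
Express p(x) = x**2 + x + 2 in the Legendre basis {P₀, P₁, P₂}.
(7/3)P₀ + P₁ + (2/3)P₂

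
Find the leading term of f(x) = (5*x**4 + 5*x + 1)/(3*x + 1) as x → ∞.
5*x**3/3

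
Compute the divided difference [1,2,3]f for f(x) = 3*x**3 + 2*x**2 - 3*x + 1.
20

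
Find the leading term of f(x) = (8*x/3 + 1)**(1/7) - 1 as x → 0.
8*x/21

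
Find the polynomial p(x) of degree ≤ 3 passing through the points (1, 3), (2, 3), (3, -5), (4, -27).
-x**3 + 2*x**2 + x + 1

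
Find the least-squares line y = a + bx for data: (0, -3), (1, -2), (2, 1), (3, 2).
a = -16/5, b = 9/5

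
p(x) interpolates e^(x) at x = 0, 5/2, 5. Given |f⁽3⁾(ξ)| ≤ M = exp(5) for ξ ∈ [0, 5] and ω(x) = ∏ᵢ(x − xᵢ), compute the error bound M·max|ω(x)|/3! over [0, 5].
125*sqrt(3)*exp(5)/216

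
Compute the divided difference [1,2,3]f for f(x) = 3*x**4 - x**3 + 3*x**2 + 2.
72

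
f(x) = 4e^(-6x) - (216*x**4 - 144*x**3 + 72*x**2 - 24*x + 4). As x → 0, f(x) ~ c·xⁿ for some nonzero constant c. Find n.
5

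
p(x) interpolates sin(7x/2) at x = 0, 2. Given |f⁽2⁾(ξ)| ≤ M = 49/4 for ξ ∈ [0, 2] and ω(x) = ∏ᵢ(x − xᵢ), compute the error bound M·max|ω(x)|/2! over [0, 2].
49/8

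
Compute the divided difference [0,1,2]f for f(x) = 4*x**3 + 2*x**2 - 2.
14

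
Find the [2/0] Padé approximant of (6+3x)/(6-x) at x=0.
x**2/9 + 2*x/3 + 1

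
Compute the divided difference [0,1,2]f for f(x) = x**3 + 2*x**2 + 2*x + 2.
5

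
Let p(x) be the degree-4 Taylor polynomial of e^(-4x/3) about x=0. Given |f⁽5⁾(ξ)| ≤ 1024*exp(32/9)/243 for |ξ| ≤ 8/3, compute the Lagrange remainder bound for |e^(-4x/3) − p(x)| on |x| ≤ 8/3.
4194304*exp(32/9)/885735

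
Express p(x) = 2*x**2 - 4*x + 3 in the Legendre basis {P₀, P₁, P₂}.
(11/3)P₀ + (-4)P₁ + (4/3)P₂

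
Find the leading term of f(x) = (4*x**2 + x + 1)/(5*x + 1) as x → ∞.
4*x/5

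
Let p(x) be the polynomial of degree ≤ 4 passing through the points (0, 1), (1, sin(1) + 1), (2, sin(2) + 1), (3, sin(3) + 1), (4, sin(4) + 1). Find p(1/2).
-35*sin(2)/64 - 5*sin(4)/128 + 7*sin(3)/32 + 35*sin(1)/32 + 1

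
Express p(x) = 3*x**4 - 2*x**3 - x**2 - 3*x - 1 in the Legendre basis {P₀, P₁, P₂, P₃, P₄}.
(-11/15)P₀ + (-21/5)P₁ + (22/21)P₂ + (-4/5)P₃ + (24/35)P₄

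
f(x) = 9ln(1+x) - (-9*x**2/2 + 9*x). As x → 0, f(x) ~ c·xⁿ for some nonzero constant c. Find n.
3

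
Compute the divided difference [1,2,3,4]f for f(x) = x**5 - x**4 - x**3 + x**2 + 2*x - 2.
54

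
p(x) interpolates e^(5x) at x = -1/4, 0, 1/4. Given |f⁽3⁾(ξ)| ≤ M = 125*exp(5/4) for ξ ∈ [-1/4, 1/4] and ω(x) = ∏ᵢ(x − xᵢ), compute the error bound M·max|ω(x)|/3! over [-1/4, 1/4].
125*sqrt(3)*exp(5/4)/1728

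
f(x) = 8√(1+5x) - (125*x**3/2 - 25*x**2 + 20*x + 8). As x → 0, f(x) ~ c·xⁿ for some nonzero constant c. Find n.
4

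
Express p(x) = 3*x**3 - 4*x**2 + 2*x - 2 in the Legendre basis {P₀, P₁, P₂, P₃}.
(-10/3)P₀ + (19/5)P₁ + (-8/3)P₂ + (6/5)P₃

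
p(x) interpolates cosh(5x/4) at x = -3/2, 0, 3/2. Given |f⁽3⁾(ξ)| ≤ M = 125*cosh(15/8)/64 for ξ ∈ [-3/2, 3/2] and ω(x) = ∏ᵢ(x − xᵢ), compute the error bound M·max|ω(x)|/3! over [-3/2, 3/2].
125*sqrt(3)*cosh(15/8)/512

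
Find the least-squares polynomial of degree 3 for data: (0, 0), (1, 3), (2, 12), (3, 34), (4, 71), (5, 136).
-19/126 + (2209/756)x + (-131/252)x² + (29/27)x³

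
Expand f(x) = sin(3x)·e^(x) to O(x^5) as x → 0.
3*x + 3*x**2 - 3*x**3 - 4*x**4 + O(x**5)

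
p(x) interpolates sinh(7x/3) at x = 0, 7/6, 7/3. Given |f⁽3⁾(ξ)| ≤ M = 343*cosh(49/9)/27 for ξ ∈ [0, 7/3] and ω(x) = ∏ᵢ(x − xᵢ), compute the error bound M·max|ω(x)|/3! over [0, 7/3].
117649*sqrt(3)*cosh(49/9)/157464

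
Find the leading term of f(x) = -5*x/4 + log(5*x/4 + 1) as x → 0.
-25*x**2/32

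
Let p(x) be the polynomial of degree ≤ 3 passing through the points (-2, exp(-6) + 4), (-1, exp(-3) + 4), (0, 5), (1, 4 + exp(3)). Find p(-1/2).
(-1 + 9*exp(3) + (73 - exp(3))*exp(6))*exp(-6)/16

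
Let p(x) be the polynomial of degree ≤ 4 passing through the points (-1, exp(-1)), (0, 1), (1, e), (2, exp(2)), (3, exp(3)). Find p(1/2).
(-5 + e*(-20*exp(2) + 60 + 3*exp(3) + 90*e))*exp(-1)/128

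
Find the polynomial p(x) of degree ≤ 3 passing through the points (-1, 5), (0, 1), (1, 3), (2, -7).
-3*x**3 + 3*x**2 + 2*x + 1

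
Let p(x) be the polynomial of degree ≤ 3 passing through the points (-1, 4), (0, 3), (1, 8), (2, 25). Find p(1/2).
35/8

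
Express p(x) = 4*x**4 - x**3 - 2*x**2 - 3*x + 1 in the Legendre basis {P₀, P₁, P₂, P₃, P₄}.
(17/15)P₀ + (-18/5)P₁ + (20/21)P₂ + (-2/5)P₃ + (32/35)P₄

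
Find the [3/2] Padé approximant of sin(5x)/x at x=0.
(5 - 175*x**2/12)/(5*x**2/4 + 1)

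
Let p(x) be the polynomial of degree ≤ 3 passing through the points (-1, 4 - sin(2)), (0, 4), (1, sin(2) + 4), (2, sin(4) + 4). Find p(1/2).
-sin(4)/16 + 5*sin(2)/8 + 4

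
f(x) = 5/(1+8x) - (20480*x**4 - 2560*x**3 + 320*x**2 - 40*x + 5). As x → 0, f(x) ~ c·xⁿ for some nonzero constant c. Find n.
5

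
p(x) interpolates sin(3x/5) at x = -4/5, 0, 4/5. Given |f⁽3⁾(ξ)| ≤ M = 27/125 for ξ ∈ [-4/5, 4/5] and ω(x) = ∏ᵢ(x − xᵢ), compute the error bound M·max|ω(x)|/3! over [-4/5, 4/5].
64*sqrt(3)/15625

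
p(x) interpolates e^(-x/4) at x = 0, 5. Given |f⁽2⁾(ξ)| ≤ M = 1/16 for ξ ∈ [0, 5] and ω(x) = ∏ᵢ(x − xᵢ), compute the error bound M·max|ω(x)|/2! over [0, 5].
25/128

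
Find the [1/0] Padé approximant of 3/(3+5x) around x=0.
1 - 5*x/3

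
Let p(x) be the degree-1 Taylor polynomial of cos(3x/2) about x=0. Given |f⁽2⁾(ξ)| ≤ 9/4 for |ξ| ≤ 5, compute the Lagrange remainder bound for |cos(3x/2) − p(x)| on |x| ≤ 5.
225/8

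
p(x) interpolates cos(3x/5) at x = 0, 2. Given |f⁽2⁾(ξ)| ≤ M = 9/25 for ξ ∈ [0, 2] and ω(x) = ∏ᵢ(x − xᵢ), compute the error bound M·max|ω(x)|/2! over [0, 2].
9/50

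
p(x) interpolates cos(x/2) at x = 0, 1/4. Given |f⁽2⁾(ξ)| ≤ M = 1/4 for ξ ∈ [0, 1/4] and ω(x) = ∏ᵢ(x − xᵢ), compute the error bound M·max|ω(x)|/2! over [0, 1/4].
1/512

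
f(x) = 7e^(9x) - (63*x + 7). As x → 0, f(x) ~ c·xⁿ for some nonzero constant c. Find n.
2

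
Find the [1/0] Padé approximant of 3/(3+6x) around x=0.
1 - 2*x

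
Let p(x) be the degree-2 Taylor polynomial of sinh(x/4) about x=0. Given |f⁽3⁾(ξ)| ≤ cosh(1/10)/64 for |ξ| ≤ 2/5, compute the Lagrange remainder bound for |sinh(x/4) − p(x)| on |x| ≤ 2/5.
cosh(1/10)/6000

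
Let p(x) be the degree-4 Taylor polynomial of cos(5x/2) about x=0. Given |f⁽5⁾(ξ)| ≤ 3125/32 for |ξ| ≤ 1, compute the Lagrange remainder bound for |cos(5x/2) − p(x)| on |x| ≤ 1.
625/768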